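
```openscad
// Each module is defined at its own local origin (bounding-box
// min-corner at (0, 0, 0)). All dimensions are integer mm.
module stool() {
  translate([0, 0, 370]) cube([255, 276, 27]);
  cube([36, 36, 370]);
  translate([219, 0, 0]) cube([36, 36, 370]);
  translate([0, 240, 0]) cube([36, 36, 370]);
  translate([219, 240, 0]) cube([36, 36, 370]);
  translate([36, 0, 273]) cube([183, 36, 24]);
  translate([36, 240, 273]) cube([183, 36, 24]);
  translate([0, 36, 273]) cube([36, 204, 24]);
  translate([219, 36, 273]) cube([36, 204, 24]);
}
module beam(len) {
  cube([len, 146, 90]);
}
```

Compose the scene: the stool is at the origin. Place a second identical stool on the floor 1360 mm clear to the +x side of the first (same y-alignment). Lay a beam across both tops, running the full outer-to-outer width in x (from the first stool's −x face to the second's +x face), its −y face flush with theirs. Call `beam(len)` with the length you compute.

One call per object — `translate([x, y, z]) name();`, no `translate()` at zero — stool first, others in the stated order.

stool();
translate([1615, 0, 0]) stool();
translate([0, 0, 397]) beam(1870);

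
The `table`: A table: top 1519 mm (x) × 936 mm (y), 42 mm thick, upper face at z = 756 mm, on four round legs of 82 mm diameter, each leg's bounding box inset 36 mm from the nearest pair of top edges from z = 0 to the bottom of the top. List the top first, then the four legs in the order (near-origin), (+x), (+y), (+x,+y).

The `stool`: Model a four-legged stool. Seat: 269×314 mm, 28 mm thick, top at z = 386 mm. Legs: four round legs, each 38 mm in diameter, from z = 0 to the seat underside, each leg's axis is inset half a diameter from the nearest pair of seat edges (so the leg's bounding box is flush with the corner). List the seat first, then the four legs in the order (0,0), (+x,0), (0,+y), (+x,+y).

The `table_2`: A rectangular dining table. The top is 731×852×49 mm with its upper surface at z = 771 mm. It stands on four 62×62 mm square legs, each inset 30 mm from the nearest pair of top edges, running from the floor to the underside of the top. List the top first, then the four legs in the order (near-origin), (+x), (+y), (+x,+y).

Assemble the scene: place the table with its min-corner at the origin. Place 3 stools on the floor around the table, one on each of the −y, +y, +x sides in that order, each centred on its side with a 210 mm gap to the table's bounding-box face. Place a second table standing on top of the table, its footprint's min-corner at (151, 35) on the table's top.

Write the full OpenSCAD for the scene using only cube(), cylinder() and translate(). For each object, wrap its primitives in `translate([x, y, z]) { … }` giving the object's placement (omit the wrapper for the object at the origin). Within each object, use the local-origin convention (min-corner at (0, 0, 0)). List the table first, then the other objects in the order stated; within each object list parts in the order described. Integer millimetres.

translate([0, 0, 714]) cube([1519, 936, 42]);
translate([77, 77, 0]) cylinder(h = 714, r = 41);
translate([1442, 77, 0]) cylinder(h = 714, r = 41);
translate([77, 859, 0]) cylinder(h = 714, r = 41);
translate([1442, 859, 0]) cylinder(h = 714, r = 41);
translate([625, -524, 0]) {
  translate([0, 0, 358]) cube([269, 314, 28]);
  translate([19, 19, 0]) cylinder(h = 358, r = 19);
  translate([250, 19, 0]) cylinder(h = 358, r = 19);
  translate([19, 295, 0]) cylinder(h = 358, r = 19);
  translate([250, 295, 0]) cylinder(h = 358, r = 19);
}
translate([625, 1146, 0]) {
  translate([0, 0, 358]) cube([269, 314, 28]);
  translate([19, 19, 0]) cylinder(h = 358, r = 19);
  translate([250, 19, 0]) cylinder(h = 358, r = 19);
  translate([19, 295, 0]) cylinder(h = 358, r = 19);
  translate([250, 295, 0]) cylinder(h = 358, r = 19);
}
translate([1729, 311, 0]) {
  translate([0, 0, 358]) cube([269, 314, 28]);
  translate([19, 19, 0]) cylinder(h = 358, r = 19);
  translate([250, 19, 0]) cylinder(h = 358, r = 19);
  translate([19, 295, 0]) cylinder(h = 358, r = 19);
  translate([250, 295, 0]) cylinder(h = 358, r = 19);
}
translate([151, 35, 756]) {
  translate([0, 0, 722]) cube([731, 852, 49]);
  translate([30, 30, 0]) cube([62, 62, 722]);
  translate([639, 30, 0]) cube([62, 62, 722]);
  translate([30, 760, 0]) cube([62, 62, 722]);
  translate([639, 760, 0]) cube([62, 62, 722]);
}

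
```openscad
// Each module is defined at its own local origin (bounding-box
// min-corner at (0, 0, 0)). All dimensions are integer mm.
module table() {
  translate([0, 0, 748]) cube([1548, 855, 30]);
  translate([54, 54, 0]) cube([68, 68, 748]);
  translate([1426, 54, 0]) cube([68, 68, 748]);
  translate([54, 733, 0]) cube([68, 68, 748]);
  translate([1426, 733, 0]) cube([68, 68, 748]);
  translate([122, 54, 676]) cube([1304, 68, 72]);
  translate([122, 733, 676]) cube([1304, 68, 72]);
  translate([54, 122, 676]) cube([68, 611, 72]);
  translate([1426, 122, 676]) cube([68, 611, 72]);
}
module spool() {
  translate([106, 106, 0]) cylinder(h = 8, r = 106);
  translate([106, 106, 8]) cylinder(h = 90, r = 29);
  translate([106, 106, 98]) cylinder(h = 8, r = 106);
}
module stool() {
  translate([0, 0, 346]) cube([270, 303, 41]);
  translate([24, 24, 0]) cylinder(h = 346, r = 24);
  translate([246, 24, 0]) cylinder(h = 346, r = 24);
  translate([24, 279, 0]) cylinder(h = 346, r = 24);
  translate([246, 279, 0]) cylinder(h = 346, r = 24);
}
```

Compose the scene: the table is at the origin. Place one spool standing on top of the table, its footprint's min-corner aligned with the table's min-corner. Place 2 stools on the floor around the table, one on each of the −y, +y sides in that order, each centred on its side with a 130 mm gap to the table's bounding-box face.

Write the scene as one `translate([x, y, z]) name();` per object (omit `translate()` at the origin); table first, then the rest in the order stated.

table();
translate([0, 0, 778]) spool();
translate([639, -433, 0]) stool();
translate([639, 985, 0]) stool();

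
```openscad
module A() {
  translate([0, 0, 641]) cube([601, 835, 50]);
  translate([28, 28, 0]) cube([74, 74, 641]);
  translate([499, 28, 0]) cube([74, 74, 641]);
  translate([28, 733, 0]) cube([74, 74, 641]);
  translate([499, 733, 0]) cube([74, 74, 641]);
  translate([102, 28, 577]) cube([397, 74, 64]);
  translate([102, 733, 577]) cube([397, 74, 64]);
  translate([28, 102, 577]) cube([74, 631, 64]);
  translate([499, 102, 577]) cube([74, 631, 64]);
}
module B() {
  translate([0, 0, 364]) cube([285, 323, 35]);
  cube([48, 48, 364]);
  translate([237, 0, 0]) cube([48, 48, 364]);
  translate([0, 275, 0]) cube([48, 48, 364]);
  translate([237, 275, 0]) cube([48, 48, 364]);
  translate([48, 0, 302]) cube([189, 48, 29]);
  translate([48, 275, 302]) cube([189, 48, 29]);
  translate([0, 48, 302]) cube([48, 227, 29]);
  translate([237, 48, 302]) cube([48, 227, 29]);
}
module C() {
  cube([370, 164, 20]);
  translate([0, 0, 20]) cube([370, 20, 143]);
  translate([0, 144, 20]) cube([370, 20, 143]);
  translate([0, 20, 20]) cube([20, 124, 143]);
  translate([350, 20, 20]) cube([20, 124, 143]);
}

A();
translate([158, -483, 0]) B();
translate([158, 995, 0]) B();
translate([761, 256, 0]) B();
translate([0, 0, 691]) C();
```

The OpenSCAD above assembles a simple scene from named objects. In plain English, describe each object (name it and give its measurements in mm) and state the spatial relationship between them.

A is a table with a 601×835 mm rectangular top, 50 mm thick, top surface at z = 691 mm, supported by four 74×74 mm square legs, each inset 28 mm from the nearest pair of top edges, running from the floor. Four apron rails, 74 mm thick and 64 mm tall, run between adjacent legs with their top edges flush with the underside of the top and their outer faces flush with the legs' outer faces.

B is a simple wooden stool: a rectangular seat 285 mm (x) by 323 mm (y), 35 mm thick, top face at z = 399 mm, on four square legs, each 48×48 mm in cross-section. The legs rest on z = 0, each flush with a corner of the seat. Four stretchers, 48 mm wide and 29 mm tall, connect adjacent legs with their undersides at z = 302 mm, each running between the inner faces of the legs it joins and aligned with the legs' outer faces on the other axis.

C is an open storage box with external size 370×164×163 mm and wall thickness 20 mm (the base is also 20 mm thick). The base covers the whole footprint; the four walls stand on the base, with the y-facing walls full-width and the x-facing walls fitting between their inner faces.

Three stools sit around the table at the −y, +y, +x sides. The open box is on top of the table.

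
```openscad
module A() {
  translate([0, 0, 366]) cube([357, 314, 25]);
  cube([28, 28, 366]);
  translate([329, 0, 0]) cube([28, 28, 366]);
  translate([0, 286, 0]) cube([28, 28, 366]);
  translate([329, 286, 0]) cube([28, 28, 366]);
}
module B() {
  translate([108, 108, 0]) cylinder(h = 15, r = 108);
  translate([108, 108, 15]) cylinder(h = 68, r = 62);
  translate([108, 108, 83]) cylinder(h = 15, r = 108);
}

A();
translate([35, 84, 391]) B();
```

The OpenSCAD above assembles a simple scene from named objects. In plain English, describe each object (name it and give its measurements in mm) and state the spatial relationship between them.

A is a simple wooden stool: a rectangular seat 357 mm (x) by 314 mm (y), 25 mm thick, top face at z = 391 mm, on four square legs, each 28×28 mm in cross-section. The legs rest on z = 0, each flush with a corner of the seat.

B is a spool: two coaxial disc flanges of radius 108 mm and thickness 15 mm, joined by a core cylinder of radius 62 mm and height 68 mm. The lower flange rests on z = 0 and the three cylinders share a vertical axis.

The spool is on top of the stool.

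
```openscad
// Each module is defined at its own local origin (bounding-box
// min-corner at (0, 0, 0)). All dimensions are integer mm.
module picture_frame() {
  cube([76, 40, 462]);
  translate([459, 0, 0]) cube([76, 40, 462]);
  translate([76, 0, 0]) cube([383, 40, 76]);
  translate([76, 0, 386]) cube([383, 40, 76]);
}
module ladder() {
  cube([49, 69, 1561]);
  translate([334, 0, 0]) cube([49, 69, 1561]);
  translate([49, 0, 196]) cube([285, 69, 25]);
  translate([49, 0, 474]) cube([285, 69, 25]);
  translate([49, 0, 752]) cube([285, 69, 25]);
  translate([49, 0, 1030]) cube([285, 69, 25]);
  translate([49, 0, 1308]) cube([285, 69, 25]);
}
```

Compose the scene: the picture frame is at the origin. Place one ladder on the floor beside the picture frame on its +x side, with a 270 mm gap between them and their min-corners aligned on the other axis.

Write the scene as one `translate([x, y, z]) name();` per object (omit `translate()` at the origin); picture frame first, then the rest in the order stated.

picture_frame();
translate([805, 0, 0]) ladder();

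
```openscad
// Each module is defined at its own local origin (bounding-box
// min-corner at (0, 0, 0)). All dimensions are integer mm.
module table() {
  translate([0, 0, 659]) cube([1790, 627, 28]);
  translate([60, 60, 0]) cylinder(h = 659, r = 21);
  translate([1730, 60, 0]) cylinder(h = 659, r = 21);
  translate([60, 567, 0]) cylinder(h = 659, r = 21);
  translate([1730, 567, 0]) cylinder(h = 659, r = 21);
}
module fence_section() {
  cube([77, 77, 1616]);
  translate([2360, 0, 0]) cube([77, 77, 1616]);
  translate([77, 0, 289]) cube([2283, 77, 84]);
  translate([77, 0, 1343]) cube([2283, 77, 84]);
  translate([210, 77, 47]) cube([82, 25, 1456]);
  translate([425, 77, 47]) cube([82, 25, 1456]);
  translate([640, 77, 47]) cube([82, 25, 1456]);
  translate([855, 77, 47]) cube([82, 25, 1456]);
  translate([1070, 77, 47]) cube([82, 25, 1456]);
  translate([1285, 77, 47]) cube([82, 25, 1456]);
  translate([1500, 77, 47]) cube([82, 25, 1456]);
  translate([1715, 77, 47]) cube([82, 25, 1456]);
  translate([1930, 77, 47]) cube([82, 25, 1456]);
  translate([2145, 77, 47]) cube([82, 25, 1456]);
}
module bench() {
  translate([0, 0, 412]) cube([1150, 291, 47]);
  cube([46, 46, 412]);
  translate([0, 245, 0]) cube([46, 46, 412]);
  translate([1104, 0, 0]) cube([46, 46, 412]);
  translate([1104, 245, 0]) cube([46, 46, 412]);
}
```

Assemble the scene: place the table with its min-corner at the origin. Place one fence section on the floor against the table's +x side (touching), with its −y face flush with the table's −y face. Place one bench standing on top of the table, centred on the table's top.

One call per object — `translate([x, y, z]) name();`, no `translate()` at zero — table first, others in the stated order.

table();
translate([1790, 0, 0]) fence_section();
translate([320, 168, 687]) bench();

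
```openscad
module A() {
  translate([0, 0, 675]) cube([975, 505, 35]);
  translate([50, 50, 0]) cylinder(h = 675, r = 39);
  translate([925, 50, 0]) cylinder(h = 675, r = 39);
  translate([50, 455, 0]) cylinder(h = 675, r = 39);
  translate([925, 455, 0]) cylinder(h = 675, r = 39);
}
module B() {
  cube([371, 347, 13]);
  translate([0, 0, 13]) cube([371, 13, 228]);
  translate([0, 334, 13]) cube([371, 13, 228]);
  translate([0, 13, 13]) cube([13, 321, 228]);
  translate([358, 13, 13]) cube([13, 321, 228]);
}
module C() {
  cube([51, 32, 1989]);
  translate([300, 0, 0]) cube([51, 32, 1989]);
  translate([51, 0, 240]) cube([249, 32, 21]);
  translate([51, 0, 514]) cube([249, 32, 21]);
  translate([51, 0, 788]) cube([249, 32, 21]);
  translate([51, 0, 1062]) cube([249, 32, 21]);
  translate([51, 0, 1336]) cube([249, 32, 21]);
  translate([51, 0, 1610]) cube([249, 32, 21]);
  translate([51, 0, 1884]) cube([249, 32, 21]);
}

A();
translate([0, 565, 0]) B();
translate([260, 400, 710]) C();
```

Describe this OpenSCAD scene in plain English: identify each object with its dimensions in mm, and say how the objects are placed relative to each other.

A is a table with a 975×505 mm rectangular top, 35 mm thick, top surface at z = 710 mm, supported by four round legs of 78 mm diameter, each leg's bounding box inset 11 mm from the nearest pair of top edges, running from the floor.

B is an open storage box with external size 371×347×241 mm and wall thickness 13 mm (the base is also 13 mm thick). The base covers the whole footprint; the four walls stand on the base, with the y-facing walls full-width and the x-facing walls fitting between their inner faces.

C is a wooden ladder with two side rails of 51×32 mm section and 1989 mm height, set 351 mm apart overall. Between them run 7 rectangular rungs (32 mm deep, 21 mm thick), front faces flush with the rails' −y face. The bottom of the first rung is 240 mm above the floor and each subsequent rung is 274 mm higher than the one below.

The open box is on the floor beside the table on its +y side. The ladder is on top of the table.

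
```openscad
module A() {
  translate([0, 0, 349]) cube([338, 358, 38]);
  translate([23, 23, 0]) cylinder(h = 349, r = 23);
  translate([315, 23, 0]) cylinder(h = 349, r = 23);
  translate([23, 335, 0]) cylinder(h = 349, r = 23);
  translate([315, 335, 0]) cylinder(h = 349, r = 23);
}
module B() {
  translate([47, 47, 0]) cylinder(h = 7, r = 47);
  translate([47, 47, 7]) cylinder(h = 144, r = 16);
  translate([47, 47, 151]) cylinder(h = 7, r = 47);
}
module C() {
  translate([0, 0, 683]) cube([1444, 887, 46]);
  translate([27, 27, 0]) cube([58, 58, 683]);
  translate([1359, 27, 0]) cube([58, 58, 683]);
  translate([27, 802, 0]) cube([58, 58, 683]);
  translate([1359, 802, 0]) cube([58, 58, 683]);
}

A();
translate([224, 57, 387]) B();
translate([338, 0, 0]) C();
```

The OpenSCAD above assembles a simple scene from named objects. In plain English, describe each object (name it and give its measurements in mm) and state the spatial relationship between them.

A is a four-legged stool. The seat is a 338×358×38 mm slab whose top surface is at z = 387 mm; four round legs, each 46 mm in diameter, run from the floor (z = 0) to the underside of the seat, each leg's axis is inset half a diameter from the nearest pair of seat edges (so the leg's bounding box is flush with the corner).

B is a spool: two coaxial disc flanges of radius 47 mm and thickness 7 mm, joined by a core cylinder of radius 16 mm and height 144 mm. The lower flange rests on z = 0 and the three cylinders share a vertical axis.

C is a rectangular dining table. The top is 1444×887×46 mm with its upper surface at z = 729 mm. It stands on four 58×58 mm square legs, each inset 27 mm from the nearest pair of top edges, running from the floor to the underside of the top.

The spool is on top of the stool. The table is against the stool's +x side, with their −y faces flush.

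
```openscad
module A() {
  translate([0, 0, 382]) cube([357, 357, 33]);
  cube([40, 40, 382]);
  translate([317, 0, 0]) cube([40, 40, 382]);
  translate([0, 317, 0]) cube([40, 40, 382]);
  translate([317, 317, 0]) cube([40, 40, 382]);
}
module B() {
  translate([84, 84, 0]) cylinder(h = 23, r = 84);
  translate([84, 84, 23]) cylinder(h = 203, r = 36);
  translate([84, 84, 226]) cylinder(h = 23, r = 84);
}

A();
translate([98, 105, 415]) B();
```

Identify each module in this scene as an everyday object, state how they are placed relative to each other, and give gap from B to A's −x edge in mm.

A is a stool. B is a spool. The spool is on top of the stool. The gap from the spool to the stool's −x edge is 98 mm.

The spool's min-x is at 98; the stool's min-x is 0; gap = 98 mm.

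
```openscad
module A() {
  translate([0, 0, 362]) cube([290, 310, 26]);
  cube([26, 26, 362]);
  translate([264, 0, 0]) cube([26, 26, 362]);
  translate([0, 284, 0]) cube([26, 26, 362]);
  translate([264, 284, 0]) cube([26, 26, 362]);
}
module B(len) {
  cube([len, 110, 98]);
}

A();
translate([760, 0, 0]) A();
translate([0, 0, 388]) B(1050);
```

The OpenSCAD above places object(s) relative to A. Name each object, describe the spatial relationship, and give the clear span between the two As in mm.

A is a stool. B is a beam. A beam spans the tops of two stools. The clear span between the two stools is 470 mm.

Second stool starts at x = 760; first ends at x = 290; clear span = 760 − 290 = 470 mm.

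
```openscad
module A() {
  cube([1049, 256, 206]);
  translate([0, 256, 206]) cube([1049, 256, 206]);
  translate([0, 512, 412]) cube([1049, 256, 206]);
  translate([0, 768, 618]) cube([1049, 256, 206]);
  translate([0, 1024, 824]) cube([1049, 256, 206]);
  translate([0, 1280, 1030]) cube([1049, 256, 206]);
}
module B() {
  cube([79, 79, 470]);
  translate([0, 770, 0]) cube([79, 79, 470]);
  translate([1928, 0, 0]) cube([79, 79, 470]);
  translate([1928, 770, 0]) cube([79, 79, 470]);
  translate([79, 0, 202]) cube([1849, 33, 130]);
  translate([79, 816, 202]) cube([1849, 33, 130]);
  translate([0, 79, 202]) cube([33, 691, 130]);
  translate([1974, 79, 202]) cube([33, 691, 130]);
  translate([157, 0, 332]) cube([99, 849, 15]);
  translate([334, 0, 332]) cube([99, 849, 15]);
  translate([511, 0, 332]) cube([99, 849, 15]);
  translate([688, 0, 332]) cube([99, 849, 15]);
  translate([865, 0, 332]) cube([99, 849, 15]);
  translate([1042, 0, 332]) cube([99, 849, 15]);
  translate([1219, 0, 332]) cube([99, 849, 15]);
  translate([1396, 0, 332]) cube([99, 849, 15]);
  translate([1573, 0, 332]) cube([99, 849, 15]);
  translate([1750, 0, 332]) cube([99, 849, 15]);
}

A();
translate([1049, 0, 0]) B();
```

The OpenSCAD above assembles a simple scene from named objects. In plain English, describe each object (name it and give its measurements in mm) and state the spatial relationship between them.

A is a run of 6 identical solid stair steps. Each tread is 1049×256 mm and each step block is 206 mm high. Step 1 rests on the floor; step k is offset from step 1 by (k−1)×256 mm in y and (k−1)×206 mm in z.

B is a bed frame 2007 mm long (x) by 849 mm wide (y). Four 79×79 mm corner posts, 470 mm tall, at the corners of the footprint. Four rails of 33 mm thickness and 130 mm height run between adjacent posts with their undersides at z = 202 mm, their outer faces flush with the outside of the frame (the two x-running rails run between the posts' inner faces; the two y-running rails run between the posts' inner faces). 10 slats, each 99 mm wide (x) and 15 mm thick, lie across the top of the two x-running rails, running the full 849 mm width of the frame in y; the slats are evenly spaced along x between the inner faces of the end posts with equal gaps (rounded down to the nearest mm) at the −x end and between each pair — any rounding remainder accumulates at the +x end.

The bed frame is against the staircase's +x side, with their −y faces flush.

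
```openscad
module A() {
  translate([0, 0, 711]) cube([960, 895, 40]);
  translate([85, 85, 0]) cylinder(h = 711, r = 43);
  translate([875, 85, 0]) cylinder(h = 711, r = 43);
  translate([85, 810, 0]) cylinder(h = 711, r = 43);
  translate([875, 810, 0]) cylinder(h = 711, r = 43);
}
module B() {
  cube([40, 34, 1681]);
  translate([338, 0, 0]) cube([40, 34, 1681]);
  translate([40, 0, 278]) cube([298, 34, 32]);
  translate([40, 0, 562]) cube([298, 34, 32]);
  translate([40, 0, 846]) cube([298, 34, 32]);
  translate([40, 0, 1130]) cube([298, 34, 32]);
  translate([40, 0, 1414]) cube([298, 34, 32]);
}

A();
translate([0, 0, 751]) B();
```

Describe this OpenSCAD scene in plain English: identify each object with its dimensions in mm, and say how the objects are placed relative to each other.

A is a table: top 960 mm (x) × 895 mm (y), 40 mm thick, upper face at z = 751 mm, on four round legs of 86 mm diameter, each leg's bounding box inset 42 mm from the nearest pair of top edges, running from z = 0 to the bottom of the top.

B is a wooden ladder with two side rails of 40×34 mm section and 1681 mm height, set 378 mm apart overall. Between them run 5 rectangular rungs (34 mm deep, 32 mm thick), front faces flush with the rails' −y face. The bottom of the first rung is 278 mm above the floor and each subsequent rung is 284 mm higher than the one below.

The ladder is on top of the table.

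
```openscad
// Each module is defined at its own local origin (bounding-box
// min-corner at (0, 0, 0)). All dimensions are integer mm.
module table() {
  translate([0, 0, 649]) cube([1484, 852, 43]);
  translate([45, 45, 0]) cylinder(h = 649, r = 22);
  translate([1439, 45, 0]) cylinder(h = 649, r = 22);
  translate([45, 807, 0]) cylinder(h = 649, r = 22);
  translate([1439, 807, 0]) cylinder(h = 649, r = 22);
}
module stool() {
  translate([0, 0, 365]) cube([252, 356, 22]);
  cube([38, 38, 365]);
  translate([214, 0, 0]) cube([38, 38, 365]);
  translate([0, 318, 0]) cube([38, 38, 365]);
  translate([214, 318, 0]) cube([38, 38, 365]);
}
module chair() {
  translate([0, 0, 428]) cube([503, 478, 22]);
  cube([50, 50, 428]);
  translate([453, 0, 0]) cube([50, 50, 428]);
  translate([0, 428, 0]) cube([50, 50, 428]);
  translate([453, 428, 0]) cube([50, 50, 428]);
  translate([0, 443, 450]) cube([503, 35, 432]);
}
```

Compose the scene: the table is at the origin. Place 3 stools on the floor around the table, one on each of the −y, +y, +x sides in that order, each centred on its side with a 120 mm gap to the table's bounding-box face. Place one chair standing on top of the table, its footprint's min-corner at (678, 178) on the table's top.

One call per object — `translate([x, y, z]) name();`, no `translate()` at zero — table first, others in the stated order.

table();
translate([616, -476, 0]) stool();
translate([616, 972, 0]) stool();
translate([1604, 248, 0]) stool();
translate([678, 178, 692]) chair();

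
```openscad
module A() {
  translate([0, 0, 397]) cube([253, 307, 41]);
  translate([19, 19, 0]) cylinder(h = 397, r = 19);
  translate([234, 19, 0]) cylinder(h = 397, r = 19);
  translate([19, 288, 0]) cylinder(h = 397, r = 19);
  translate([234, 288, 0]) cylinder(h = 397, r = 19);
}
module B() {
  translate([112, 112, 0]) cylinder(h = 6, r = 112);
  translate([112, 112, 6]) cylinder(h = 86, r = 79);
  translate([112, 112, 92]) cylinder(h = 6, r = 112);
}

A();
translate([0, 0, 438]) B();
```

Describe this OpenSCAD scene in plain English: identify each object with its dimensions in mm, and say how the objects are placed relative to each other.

A is a simple wooden stool: a rectangular seat 253 mm (x) by 307 mm (y), 41 mm thick, top face at z = 438 mm, on four round legs, each 38 mm in diameter. The legs rest on z = 0, each leg's axis is inset half a diameter from the nearest pair of seat edges (so the leg's bounding box is flush with the corner).

B is a spool: two coaxial disc flanges of radius 112 mm and thickness 6 mm, joined by a core cylinder of radius 79 mm and height 86 mm. The lower flange rests on z = 0 and the three cylinders share a vertical axis.

The spool is on top of the stool.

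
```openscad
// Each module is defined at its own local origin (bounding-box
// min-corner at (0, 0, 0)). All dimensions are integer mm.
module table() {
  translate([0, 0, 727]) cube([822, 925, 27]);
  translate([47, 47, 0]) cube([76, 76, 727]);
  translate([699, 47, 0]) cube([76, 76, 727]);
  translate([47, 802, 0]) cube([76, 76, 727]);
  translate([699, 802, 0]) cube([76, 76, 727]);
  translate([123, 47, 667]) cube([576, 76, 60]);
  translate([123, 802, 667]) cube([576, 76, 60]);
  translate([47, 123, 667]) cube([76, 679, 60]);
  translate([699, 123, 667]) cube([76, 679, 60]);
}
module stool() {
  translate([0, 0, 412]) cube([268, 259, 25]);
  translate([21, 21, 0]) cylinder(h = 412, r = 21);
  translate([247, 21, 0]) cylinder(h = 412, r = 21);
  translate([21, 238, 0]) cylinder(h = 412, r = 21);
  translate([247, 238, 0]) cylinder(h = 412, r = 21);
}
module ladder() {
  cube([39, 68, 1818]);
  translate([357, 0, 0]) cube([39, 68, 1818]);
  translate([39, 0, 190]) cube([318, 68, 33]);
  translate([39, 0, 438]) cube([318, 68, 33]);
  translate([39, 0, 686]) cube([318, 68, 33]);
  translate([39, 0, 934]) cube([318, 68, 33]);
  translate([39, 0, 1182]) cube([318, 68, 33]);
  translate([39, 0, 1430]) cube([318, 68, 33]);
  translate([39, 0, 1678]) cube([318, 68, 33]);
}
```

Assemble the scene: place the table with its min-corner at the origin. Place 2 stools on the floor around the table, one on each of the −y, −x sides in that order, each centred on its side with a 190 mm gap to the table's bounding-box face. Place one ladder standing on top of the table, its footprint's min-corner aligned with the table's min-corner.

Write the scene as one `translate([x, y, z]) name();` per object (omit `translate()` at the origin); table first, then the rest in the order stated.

table();
translate([277, -449, 0]) stool();
translate([-458, 333, 0]) stool();
translate([0, 0, 754]) ladder();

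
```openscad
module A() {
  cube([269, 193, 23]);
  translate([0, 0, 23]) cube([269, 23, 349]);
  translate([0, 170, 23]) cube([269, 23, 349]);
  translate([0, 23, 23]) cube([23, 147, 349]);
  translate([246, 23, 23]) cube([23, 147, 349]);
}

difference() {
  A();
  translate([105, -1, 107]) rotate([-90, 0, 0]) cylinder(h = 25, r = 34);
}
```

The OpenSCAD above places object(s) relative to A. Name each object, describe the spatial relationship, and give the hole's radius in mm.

The subtracted cylinder has r = 34 mm.

A is an open box. The open box has a circular hole through its front wall. The hole's radius is 34 mm.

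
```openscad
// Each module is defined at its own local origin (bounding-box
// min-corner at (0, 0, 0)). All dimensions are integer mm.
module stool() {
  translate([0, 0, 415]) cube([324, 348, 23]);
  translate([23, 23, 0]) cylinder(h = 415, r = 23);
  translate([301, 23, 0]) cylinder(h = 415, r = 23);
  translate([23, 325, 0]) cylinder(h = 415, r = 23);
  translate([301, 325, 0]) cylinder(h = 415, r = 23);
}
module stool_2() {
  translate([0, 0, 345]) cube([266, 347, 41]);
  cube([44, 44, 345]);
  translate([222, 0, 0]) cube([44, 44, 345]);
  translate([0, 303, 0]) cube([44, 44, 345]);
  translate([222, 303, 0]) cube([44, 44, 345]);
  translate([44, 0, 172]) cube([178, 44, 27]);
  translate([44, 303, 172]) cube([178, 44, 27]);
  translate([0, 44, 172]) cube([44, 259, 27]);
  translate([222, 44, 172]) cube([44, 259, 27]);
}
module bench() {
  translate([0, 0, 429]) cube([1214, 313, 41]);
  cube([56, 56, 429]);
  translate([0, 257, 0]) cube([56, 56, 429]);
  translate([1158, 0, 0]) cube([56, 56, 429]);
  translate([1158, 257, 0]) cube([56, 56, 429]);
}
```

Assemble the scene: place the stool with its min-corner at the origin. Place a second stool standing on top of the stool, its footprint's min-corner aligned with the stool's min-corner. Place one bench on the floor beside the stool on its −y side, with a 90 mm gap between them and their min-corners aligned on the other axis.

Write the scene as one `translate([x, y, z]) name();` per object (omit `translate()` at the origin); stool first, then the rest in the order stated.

stool();
translate([0, 0, 438]) stool_2();
translate([0, -403, 0]) bench();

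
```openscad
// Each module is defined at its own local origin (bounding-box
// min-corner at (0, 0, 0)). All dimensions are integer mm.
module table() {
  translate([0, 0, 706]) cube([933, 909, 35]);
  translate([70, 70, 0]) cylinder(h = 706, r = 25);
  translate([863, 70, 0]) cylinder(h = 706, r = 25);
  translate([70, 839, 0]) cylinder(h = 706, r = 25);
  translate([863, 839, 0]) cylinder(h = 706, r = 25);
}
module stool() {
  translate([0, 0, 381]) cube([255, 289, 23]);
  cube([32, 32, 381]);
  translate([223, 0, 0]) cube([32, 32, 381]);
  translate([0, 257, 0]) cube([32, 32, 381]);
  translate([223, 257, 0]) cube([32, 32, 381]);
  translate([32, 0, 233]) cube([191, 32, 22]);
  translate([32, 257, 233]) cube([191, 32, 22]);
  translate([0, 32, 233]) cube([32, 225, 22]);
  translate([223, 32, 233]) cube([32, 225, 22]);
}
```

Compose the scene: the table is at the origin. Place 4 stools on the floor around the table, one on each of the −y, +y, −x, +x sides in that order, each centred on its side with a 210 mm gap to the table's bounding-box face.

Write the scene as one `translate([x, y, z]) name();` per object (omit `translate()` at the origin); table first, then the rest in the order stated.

table();
translate([339, -499, 0]) stool();
translate([339, 1119, 0]) stool();
translate([-465, 310, 0]) stool();
translate([1143, 310, 0]) stool();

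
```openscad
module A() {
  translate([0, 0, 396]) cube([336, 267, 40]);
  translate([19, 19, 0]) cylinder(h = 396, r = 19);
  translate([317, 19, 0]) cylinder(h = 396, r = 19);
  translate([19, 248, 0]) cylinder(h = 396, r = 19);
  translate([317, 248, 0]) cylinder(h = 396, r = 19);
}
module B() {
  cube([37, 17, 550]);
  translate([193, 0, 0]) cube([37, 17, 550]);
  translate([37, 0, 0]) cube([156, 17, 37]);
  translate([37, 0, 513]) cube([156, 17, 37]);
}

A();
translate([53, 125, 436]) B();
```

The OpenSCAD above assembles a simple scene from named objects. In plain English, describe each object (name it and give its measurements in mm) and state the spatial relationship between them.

A is a four-legged stool. The seat is a 336×267×40 mm slab whose top surface is at z = 436 mm; four round legs, each 38 mm in diameter, run from the floor (z = 0) to the underside of the seat, each leg's axis is inset half a diameter from the nearest pair of seat edges (so the leg's bounding box is flush with the corner).

B is a picture frame with a 156×476 mm rectangular opening (x by z) and a uniform 37 mm border on every side. Frame depth is 17 mm along y. It is built from two vertical stiles running the full outside height and two horizontal rails spanning the gap between the stiles.

The picture frame is on top of the stool, centred.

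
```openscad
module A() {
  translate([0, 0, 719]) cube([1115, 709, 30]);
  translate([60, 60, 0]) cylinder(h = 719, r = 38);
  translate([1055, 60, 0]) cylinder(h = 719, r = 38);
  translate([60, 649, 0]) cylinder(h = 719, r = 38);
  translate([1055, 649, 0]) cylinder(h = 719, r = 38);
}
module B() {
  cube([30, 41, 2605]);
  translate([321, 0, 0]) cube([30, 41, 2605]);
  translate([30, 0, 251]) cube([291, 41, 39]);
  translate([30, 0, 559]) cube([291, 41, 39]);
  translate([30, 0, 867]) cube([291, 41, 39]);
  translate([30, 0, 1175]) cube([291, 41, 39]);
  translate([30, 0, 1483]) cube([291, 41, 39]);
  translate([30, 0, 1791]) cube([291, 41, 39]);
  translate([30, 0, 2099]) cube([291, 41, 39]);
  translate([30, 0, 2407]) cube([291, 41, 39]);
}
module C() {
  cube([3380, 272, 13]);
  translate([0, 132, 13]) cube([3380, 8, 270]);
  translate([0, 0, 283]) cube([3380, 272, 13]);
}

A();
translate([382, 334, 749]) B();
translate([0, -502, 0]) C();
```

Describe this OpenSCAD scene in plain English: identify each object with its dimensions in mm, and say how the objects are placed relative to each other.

A is a table with a 1115×709 mm rectangular top, 30 mm thick, top surface at z = 749 mm, supported by four round legs of 76 mm diameter, each leg's bounding box inset 22 mm from the nearest pair of top edges, running from the floor.

B is a straight ladder. Two 30×41 mm vertical rails, 2605 mm tall, stand 351 mm apart (outside-to-outside) with their front faces coplanar on the −y side. 8 rungs, each 41 mm deep and 39 mm tall, span between the inner faces of the rails, front faces flush with the rails. The lowest rung's underside is at z = 251 mm and rungs are spaced 308 mm apart (underside to underside).

C is an I-beam lying along x, 3380 mm long. Overall section height 296 mm. Two flanges 272 mm wide (y) and 13 mm thick, one on the floor and one at the top; a web 8 mm thick runs between them, centred on the flange width.

The ladder is on top of the table, centred. The I-beam is on the floor beside the table on its −y side.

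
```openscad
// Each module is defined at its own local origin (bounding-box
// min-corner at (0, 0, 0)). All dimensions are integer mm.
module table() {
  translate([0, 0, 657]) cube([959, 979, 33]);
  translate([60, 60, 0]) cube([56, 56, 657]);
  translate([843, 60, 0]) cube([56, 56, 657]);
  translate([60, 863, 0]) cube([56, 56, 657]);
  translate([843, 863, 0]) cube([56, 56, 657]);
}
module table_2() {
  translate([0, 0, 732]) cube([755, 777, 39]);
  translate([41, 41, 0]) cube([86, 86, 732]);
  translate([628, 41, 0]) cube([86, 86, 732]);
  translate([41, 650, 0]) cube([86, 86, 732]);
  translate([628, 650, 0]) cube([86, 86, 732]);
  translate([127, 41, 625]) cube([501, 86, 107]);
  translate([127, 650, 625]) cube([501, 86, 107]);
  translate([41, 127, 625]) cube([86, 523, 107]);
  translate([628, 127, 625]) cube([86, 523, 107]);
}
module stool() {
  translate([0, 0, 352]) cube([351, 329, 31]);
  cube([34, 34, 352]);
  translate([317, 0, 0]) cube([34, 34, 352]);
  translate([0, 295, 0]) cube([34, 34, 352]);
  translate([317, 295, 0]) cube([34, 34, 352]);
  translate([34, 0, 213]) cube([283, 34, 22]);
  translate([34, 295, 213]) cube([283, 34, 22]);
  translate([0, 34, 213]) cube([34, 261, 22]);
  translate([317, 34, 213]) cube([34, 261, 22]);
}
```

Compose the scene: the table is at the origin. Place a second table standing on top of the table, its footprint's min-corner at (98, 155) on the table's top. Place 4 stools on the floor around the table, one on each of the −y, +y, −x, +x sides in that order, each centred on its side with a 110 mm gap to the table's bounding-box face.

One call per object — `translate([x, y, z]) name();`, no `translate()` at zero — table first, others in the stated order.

table();
translate([98, 155, 690]) table_2();
translate([304, -439, 0]) stool();
translate([304, 1089, 0]) stool();
translate([-461, 325, 0]) stool();
translate([1069, 325, 0]) stool();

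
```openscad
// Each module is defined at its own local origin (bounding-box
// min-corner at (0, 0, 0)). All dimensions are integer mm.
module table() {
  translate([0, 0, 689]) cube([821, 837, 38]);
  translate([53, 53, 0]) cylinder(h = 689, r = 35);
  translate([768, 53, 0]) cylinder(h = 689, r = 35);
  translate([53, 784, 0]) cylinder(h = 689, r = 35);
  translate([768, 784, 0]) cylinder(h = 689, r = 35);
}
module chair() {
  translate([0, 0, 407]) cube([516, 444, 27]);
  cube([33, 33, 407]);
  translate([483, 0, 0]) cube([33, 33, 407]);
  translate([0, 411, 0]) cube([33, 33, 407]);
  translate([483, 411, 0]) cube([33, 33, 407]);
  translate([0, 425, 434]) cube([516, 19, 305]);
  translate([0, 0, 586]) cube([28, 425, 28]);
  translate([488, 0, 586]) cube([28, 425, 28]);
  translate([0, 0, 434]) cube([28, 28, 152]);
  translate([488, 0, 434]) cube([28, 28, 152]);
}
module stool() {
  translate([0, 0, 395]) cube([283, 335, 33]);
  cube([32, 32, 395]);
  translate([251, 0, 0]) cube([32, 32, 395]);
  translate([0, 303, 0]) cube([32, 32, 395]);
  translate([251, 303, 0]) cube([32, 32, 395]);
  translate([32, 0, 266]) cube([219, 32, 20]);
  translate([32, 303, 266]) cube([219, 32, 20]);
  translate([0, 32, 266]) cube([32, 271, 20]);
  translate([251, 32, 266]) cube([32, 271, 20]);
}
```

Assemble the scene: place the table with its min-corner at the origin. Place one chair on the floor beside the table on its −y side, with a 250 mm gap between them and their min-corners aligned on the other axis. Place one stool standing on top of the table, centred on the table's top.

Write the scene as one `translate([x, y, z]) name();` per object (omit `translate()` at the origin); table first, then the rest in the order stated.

table();
translate([0, -694, 0]) chair();
translate([269, 251, 727]) stool();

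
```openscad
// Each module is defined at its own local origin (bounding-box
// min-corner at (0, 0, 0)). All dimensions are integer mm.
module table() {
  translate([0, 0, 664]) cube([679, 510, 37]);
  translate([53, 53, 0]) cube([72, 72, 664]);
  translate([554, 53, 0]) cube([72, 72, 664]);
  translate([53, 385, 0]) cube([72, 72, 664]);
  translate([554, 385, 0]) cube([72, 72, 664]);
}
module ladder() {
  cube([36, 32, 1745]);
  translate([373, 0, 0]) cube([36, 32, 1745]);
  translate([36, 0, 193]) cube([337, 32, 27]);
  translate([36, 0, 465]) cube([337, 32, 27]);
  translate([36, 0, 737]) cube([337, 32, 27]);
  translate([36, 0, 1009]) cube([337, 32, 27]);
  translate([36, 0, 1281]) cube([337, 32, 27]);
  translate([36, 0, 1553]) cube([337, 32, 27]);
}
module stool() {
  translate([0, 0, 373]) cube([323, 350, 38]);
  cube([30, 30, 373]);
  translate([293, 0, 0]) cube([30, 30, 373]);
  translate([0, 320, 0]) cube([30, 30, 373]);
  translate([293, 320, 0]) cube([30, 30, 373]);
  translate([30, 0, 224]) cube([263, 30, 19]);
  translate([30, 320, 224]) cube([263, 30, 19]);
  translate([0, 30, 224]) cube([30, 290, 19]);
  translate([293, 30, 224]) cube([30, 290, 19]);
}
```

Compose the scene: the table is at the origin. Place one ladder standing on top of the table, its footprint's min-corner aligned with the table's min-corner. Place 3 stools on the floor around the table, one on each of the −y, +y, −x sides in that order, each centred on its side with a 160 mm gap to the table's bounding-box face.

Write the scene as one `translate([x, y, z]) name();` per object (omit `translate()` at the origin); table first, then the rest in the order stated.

table();
translate([0, 0, 701]) ladder();
translate([178, -510, 0]) stool();
translate([178, 670, 0]) stool();
translate([-483, 80, 0]) stool();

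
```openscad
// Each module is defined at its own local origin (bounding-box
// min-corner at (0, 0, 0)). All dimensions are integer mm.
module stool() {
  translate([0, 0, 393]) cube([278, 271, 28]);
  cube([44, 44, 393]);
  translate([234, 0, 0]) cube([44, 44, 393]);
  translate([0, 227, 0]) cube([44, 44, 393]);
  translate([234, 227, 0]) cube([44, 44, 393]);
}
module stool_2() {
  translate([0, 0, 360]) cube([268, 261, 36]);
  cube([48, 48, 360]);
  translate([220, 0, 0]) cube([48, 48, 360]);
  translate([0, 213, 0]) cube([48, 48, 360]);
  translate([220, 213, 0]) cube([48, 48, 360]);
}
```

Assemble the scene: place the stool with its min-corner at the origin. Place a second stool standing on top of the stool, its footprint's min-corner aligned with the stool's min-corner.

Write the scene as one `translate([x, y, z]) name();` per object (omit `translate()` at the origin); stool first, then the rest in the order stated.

stool();
translate([0, 0, 421]) stool_2();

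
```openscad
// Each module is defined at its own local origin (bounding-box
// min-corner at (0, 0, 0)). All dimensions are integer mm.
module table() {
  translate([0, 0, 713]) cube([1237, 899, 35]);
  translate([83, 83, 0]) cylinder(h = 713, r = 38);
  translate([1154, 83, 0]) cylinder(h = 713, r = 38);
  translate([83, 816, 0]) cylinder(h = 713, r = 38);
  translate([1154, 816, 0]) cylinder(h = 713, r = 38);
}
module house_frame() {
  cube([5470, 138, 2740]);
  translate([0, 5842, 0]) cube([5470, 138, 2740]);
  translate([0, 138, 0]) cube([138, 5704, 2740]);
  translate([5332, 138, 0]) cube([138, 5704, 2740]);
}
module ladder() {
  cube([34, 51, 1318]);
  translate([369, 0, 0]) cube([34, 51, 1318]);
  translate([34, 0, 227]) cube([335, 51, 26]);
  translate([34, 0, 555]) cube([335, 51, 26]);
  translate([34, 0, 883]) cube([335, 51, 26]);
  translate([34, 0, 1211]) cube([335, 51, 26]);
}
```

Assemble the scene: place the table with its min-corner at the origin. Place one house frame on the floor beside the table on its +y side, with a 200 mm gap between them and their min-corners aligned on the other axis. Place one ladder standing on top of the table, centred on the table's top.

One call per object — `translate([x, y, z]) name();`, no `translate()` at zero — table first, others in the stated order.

table();
translate([0, 1099, 0]) house_frame();
translate([417, 424, 748]) ladder();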